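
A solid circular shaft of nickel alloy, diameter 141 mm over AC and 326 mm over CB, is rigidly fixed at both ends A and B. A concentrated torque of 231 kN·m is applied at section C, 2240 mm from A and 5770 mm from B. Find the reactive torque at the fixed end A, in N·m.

Compatibility: T_A·a/J_AC = T_B·b/J_CB with T_A + T_B = T₀.
J_AC = 3.88×10^-5 m⁴, J_CB = 1.11×10^-3 m⁴, so T_A = T₀·(J_AC/a)/((J_AC/a)+(J_CB/b)) = 19100 N·m, T_B = 211900 N·m.

19100 N·m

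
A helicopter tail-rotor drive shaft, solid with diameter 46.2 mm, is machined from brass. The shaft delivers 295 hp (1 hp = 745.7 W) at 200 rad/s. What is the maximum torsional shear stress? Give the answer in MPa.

ω = 200 rad/s, so T = P/ω = 295×745.7 / 200.0 = 1100 N·m.
J = πd⁴/32 = π(0.0462)⁴/32 = 4.473×10^-7 m⁴.
τ_max = T·r/J = 1100 × 0.0231 / 4.473×10^-7 = 5.681×10^7 Pa.

56.8 MPa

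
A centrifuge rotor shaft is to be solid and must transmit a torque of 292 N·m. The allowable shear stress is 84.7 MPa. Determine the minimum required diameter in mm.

For a solid shaft τ_max = 16T/(πd³), so d = (16T/(π τ_allow))^(1/3) = (16·292.0/(π·8.47×10^7))^(1/3) = 0.02599 m.

26.0 mm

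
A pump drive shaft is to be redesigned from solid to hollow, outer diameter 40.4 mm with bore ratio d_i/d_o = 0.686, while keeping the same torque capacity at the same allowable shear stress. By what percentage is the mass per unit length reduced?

37.4 %

Equal τ_max and T ⇒ the solid shaft needs d_s³ = d_o³(1−k⁴), so d_s = 40.4·(1−0.686⁴)^(1/3) = 37.17 mm.
Area ratio A_h/A_s = d_o²(1−k²)/d_s² = (1−k²)/(1−k⁴)^(2/3) = 0.6256.
Mass saving = 1 − 0.6256 = 37.4 %.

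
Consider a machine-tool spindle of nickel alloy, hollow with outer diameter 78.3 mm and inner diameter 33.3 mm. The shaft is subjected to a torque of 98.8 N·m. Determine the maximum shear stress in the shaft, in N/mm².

J = π(d_o⁴ − d_i⁴)/32 = π(0.0783⁴ − 0.0333⁴)/32 = 3.569×10^-6 m⁴.
τ_max = T·r/J = 98.80 × 0.0391 / 3.569×10^-6 = 1.084×10^6 Pa.

1.08 N/mm²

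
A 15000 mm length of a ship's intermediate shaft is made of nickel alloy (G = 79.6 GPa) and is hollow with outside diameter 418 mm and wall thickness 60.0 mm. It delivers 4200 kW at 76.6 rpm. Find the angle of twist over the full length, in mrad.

44.4 mrad

ω = 2π·76.6/60 = 8.022 rad/s, so T = P/ω = 4200×10³ / 8.022 = 523600 N·m.
J = π(d_o⁴ − d_i⁴)/32 = π(0.418⁴ − 0.298⁴)/32 = 2.223×10^-3 m⁴.
θ = T·L/(G·J) = 523600 × 15.0 / (79.6×10⁹ × 2.223×10^-3) = 0.04439 rad.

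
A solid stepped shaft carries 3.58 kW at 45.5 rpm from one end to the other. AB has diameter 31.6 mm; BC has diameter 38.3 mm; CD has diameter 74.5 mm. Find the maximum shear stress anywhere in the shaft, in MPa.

121 MPa

ω = 2π·45.5/60 = 4.765 rad/s, so T = P/ω = 3.58×10³ / 4.765 = 751.4 N·m.
Under the same torque, τ_max = 16T/(πd³) is largest where d is smallest — segment AB (d = 31.6 mm).
τ_max = 16·751.4/(π·(0.0316)³) = 1.213×10^8 Pa.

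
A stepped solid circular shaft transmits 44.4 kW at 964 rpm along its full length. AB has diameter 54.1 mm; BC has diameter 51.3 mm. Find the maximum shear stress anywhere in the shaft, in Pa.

ω = 2π·964/60 = 100.9 rad/s, so T = P/ω = 44.4×10³ / 100.9 = 439.8 N·m.
Under the same torque, τ_max = 16T/(πd³) is largest where d is smallest — segment BC (d = 51.3 mm).
τ_max = 16·439.8/(π·(0.0513)³) = 1.659×10^7 Pa.

1.66e7 Pa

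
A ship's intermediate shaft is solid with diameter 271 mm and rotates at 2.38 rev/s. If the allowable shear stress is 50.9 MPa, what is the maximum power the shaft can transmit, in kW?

2970 kW

J = πd⁴/32 = π(0.271)⁴/32 = 5.295×10^-4 m⁴.
T_max = τ_allow·J/r = 5.09×10^7 × 5.295×10^-4 / 0.136 = 198900 N·m.
ω = 2π·2.38 = 14.95 rad/s, so P_max = T_max·ω = 2.974×10^6 W.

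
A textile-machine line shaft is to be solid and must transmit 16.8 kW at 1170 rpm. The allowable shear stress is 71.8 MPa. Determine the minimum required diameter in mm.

ω = 2π·1170/60 = 122.5 rad/s, so T = P/ω = 16.8×10³ / 122.5 = 137.1 N·m.
For a solid shaft τ_max = 16T/(πd³), so d = (16T/(π τ_allow))^(1/3) = (16·137.1/(π·7.18×10^7))^(1/3) = 0.02135 m.

21.3 mm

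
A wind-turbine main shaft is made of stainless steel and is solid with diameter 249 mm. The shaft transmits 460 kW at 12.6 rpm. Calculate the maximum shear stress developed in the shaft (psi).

ω = 2π·12.6/60 = 1.319 rad/s, so T = P/ω = 460×10³ / 1.319 = 348600 N·m.
J = πd⁴/32 = π(0.249)⁴/32 = 3.774×10^-4 m⁴.
τ_max = T·r/J = 348600 × 0.124 / 3.774×10^-4 = 1.150×10^8 Pa.

16700 psi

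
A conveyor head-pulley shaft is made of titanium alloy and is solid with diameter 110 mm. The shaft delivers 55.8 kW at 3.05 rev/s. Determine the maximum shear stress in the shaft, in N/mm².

11.1 N/mm²

ω = 2π·3.05 = 19.16 rad/s, so T = P/ω = 55.8×10³ / 19.16 = 2912 N·m.
J = πd⁴/32 = π(0.110)⁴/32 = 1.437×10^-5 m⁴.
τ_max = T·r/J = 2912 × 0.0550 / 1.437×10^-5 = 1.114×10^7 Pa.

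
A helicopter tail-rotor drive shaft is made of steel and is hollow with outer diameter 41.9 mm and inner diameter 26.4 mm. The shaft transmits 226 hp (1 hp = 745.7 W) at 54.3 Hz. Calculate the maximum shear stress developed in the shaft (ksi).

5.89 ksi

ω = 2π·54.3 = 341.2 rad/s, so T = P/ω = 226×745.7 / 341.2 = 494.0 N·m.
J = π(d_o⁴ − d_i⁴)/32 = π(0.0419⁴ − 0.0264⁴)/32 = 2.549×10^-7 m⁴.
τ_max = T·r/J = 494.0 × 0.0209 / 2.549×10^-7 = 4.060×10^7 Pa.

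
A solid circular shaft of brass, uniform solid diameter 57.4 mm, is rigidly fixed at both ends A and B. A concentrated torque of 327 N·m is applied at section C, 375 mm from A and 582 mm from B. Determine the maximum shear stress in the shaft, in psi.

With uniform GJ and both ends fixed, compatibility θ_AC = θ_CB gives T_A·a = T_B·b, together with T_A + T_B = T₀.
T_A = T₀·b/(a+b) = 327.0·582/957.0 = 198.9 N·m; T_B = 128.1 N·m.
τ in each portion: τ_AC = 5.36×10^6 Pa, τ_CB = 3.45×10^6 Pa; maximum is in AC.
τ_max = T_AC·r/J = 198.9·0.0287/1.07×10^-6 = 5.355×10^6 Pa.

777 psi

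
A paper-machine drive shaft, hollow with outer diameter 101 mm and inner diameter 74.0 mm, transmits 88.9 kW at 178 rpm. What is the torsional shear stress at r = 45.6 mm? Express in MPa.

ω = 2π·178/60 = 18.64 rad/s, so T = P/ω = 88.9×10³ / 18.64 = 4769 N·m.
J = π(d_o⁴ − d_i⁴)/32 = π(0.101⁴ − 0.0740⁴)/32 = 7.272×10^-6 m⁴.
Shear stress varies linearly with radius: τ = T·r/J = 4769 × 0.0456 / 7.272×10^-6 = 2.991×10^7 Pa.

29.9 MPa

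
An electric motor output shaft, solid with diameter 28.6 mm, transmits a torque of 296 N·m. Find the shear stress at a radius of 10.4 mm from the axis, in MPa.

J = πd⁴/32 = π(0.0286)⁴/32 = 6.568×10^-8 m⁴.
Shear stress varies linearly with radius: τ = T·r/J = 296.0 × 0.0104 / 6.568×10^-8 = 4.687×10^7 Pa.

46.9 MPa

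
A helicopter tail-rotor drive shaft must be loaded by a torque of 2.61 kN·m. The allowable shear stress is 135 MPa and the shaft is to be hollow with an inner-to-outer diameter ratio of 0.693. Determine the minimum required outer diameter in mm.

For a hollow shaft with d_i/d_o = 0.693: τ_max = 16T/(π d_o³ (1−k⁴)), so d_o = [16T/(π τ_allow (1−k⁴))]^(1/3) = [16·2610/(π·1.35×10^8·0.7694)]^(1/3) = 0.05039 m.

50.4 mm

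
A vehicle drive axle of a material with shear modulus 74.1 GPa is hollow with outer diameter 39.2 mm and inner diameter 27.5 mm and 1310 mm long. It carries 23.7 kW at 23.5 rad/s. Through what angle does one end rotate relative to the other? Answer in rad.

0.101 rad

ω = 23.5 rad/s, so T = P/ω = 23.7×10³ / 23.50 = 1009 N·m.
J = π(d_o⁴ − d_i⁴)/32 = π(0.0392⁴ − 0.0275⁴)/32 = 1.757×10^-7 m⁴.
θ = T·L/(G·J) = 1009 × 1.31 / (74.1×10⁹ × 1.757×10^-7) = 0.1015 rad.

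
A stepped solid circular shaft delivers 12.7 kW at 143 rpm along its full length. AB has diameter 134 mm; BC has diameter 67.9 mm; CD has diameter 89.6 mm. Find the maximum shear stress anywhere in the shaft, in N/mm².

13.8 N/mm²

ω = 2π·143/60 = 14.97 rad/s, so T = P/ω = 12.7×10³ / 14.97 = 848.1 N·m.
Under the same torque, τ_max = 16T/(πd³) is largest where d is smallest — segment BC (d = 67.9 mm).
τ_max = 16·848.1/(π·(0.0679)³) = 1.380×10^7 Pa.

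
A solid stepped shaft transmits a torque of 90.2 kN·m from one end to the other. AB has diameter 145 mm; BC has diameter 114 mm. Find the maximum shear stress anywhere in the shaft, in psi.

45000 psi

Under the same torque, τ_max = 16T/(πd³) is largest where d is smallest — segment BC (d = 114 mm).
τ_max = 16·90200/(π·(0.114)³) = 3.101×10^8 Pa.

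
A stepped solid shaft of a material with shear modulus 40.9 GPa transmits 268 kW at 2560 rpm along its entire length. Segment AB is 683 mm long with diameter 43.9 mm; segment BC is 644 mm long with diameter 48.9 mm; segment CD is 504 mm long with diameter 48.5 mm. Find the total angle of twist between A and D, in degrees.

5.53°

ω = 2π·2560/60 = 268.1 rad/s, so T = P/ω = 268×10³ / 268.1 = 999.7 N·m.
J_AB = π(0.0439)⁴/32 = 3.65×10^-7 m⁴; J_BC = π(0.0489)⁴/32 = 5.61×10^-7 m⁴; J_CD = π(0.0485)⁴/32 = 5.43×10^-7 m⁴.
θ = (T/G)·Σ L_i/J_i = (999.7/40.9×10⁹)·(0.683/3.65×10^-7 + 0.644/5.61×10^-7 + 0.504/5.43×10^-7) = 0.09650 rad.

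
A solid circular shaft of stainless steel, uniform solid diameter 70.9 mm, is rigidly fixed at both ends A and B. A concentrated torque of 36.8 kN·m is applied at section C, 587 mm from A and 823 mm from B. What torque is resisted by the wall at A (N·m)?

With uniform GJ and both ends fixed, compatibility θ_AC = θ_CB gives T_A·a = T_B·b, together with T_A + T_B = T₀.
T_A = T₀·b/(a+b) = 36800·823/1410 = 21480 N·m; T_B = 15320 N·m.

21500 N·m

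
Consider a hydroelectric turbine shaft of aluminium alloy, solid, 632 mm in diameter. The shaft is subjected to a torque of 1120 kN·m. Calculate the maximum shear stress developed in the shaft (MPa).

22.6 MPa

J = πd⁴/32 = π(0.632)⁴/32 = 0.01566 m⁴.
τ_max = T·r/J = 1.120e6 × 0.316 / 0.01566 = 2.260×10^7 Pa.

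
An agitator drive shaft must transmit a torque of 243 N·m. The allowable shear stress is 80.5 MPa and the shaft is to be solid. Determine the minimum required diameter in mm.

For a solid shaft τ_max = 16T/(πd³), so d = (16T/(π τ_allow))^(1/3) = (16·243.0/(π·8.05×10^7))^(1/3) = 0.02487 m.

24.9 mm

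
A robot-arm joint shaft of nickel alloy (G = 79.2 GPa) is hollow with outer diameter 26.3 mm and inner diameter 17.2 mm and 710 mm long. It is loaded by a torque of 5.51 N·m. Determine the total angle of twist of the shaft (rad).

0.00129 rad

J = π(d_o⁴ − d_i⁴)/32 = π(0.0263⁴ − 0.0172⁴)/32 = 3.838×10^-8 m⁴.
θ = T·L/(G·J) = 5.510 × 0.710 / (79.2×10⁹ × 3.838×10^-8) = 1.287×10^-3 rad.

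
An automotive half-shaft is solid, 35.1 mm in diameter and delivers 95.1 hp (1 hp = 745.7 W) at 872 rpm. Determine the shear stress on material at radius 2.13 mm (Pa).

ω = 2π·872/60 = 91.32 rad/s, so T = P/ω = 95.1×745.7 / 91.32 = 776.6 N·m.
J = πd⁴/32 = π(0.0351)⁴/32 = 1.490×10^-7 m⁴.
Shear stress varies linearly with radius: τ = T·r/J = 776.6 × 0.00213 / 1.490×10^-7 = 1.110×10^7 Pa.

1.11e7 Pa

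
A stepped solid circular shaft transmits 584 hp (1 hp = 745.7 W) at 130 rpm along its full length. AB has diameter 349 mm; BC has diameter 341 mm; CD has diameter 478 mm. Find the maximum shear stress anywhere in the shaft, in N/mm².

ω = 2π·130/60 = 13.61 rad/s, so T = P/ω = 584×745.7 / 13.61 = 31990 N·m.
Under the same torque, τ_max = 16T/(πd³) is largest where d is smallest — segment BC (d = 341 mm).
τ_max = 16·31990/(π·(0.341)³) = 4.109×10^6 Pa.

4.11 N/mm²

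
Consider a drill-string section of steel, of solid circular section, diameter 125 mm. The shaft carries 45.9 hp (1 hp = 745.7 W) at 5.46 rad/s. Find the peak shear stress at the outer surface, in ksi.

2.37 ksi

ω = 5.46 rad/s, so T = P/ω = 45.9×745.7 / 5.460 = 6269 N·m.
J = πd⁴/32 = π(0.125)⁴/32 = 2.397×10^-5 m⁴.
τ_max = T·r/J = 6269 × 0.0625 / 2.397×10^-5 = 1.635×10^7 Pa.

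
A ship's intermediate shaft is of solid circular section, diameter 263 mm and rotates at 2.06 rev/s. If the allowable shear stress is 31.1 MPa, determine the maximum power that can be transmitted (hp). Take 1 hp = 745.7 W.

1930 hp

J = πd⁴/32 = π(0.263)⁴/32 = 4.697×10^-4 m⁴.
T_max = τ_allow·J/r = 3.11×10^7 × 4.697×10^-4 / 0.132 = 111100 N·m.
ω = 2π·2.06 = 12.94 rad/s, so P_max = T_max·ω = 1.438×10^6 W.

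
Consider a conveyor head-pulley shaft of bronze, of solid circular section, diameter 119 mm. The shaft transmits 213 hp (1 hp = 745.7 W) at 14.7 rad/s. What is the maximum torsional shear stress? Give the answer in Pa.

3.27e7 Pa

ω = 14.7 rad/s, so T = P/ω = 213×745.7 / 14.70 = 10810 N·m.
J = πd⁴/32 = π(0.119)⁴/32 = 1.969×10^-5 m⁴.
τ_max = T·r/J = 10810 × 0.0595 / 1.969×10^-5 = 3.266×10^7 Pa.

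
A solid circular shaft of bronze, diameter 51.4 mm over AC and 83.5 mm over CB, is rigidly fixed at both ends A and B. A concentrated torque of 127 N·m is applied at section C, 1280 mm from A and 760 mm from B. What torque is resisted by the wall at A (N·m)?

9.98 N·m

Compatibility: T_A·a/J_AC = T_B·b/J_CB with T_A + T_B = T₀.
J_AC = 6.85×10^-7 m⁴, J_CB = 4.77×10^-6 m⁴, so T_A = T₀·(J_AC/a)/((J_AC/a)+(J_CB/b)) = 9.977 N·m, T_B = 117.0 N·m.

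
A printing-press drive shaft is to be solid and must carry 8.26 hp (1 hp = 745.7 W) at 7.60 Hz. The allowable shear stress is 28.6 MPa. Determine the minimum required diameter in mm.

ω = 2π·7.60 = 47.75 rad/s, so T = P/ω = 8.26×745.7 / 47.75 = 129.0 N·m.
For a solid shaft τ_max = 16T/(πd³), so d = (16T/(π τ_allow))^(1/3) = (16·129.0/(π·2.86×10^7))^(1/3) = 0.02843 m.

28.4 mm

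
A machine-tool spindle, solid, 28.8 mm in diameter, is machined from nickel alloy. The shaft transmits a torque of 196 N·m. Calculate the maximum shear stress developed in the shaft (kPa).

41800 kPa

J = πd⁴/32 = π(0.0288)⁴/32 = 6.754×10^-8 m⁴.
τ_max = T·r/J = 196.0 × 0.0144 / 6.754×10^-8 = 4.179×10^7 Pa.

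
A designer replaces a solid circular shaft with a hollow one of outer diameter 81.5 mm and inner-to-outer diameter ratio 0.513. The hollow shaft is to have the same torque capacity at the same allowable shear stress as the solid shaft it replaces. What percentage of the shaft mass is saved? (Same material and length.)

22.7 %

Equal τ_max and T ⇒ the solid shaft needs d_s³ = d_o³(1−k⁴), so d_s = 81.5·(1−0.513⁴)^(1/3) = 79.57 mm.
Area ratio A_h/A_s = d_o²(1−k²)/d_s² = (1−k²)/(1−k⁴)^(2/3) = 0.7729.
Mass saving = 1 − 0.7729 = 22.7 %.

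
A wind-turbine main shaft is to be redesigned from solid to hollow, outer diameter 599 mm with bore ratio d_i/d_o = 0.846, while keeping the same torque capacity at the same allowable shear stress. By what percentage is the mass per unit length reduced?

Equal τ_max and T ⇒ the solid shaft needs d_s³ = d_o³(1−k⁴), so d_s = 599·(1−0.846⁴)^(1/3) = 471.5 mm.
Area ratio A_h/A_s = d_o²(1−k²)/d_s² = (1−k²)/(1−k⁴)^(2/3) = 0.4588.
Mass saving = 1 − 0.4588 = 54.1 %.

54.1 %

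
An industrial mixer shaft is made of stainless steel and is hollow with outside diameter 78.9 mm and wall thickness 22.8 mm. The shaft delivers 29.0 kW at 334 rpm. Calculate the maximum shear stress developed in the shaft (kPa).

8880 kPa

ω = 2π·334/60 = 34.98 rad/s, so T = P/ω = 29.0×10³ / 34.98 = 829.1 N·m.
J = π(d_o⁴ − d_i⁴)/32 = π(0.0789⁴ − 0.0333⁴)/32 = 3.684×10^-6 m⁴.
τ_max = T·r/J = 829.1 × 0.0395 / 3.684×10^-6 = 8.879×10^6 Pa.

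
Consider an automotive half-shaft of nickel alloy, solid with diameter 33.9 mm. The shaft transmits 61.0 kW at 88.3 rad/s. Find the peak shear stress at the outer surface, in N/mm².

ω = 88.3 rad/s, so T = P/ω = 61.0×10³ / 88.30 = 690.8 N·m.
J = πd⁴/32 = π(0.0339)⁴/32 = 1.297×10^-7 m⁴.
τ_max = T·r/J = 690.8 × 0.0169 / 1.297×10^-7 = 9.031×10^7 Pa.

90.3 N/mm²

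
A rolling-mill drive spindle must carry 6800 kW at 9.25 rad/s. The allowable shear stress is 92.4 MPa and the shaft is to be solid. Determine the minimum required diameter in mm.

ω = 9.25 rad/s, so T = P/ω = 6800×10³ / 9.250 = 735100 N·m.
For a solid shaft τ_max = 16T/(πd³), so d = (16T/(π τ_allow))^(1/3) = (16·735100/(π·9.24×10^7))^(1/3) = 0.3435 m.

343 mm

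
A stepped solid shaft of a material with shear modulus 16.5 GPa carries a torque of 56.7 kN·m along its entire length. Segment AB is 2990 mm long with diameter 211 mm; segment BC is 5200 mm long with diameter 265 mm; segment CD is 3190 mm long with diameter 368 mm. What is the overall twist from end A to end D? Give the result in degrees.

5.49°

J_AB = π(0.211)⁴/32 = 1.95×10^-4 m⁴; J_BC = π(0.265)⁴/32 = 4.84×10^-4 m⁴; J_CD = π(0.368)⁴/32 = 1.80×10^-3 m⁴.
θ = (T/G)·Σ L_i/J_i = (56700/16.5×10⁹)·(2.99/1.95×10^-4 + 5.20/4.84×10^-4 + 3.19/1.80×10^-3) = 0.09580 rad.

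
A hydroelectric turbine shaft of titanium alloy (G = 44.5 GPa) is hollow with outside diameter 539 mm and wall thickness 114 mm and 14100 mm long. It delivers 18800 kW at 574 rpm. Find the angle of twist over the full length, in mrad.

13.5 mrad

ω = 2π·574/60 = 60.11 rad/s, so T = P/ω = 18800×10³ / 60.11 = 312800 N·m.
J = π(d_o⁴ − d_i⁴)/32 = π(0.539⁴ − 0.311⁴)/32 = 7.368×10^-3 m⁴.
θ = T·L/(G·J) = 312800 × 14.1 / (44.5×10⁹ × 7.368×10^-3) = 0.01345 rad.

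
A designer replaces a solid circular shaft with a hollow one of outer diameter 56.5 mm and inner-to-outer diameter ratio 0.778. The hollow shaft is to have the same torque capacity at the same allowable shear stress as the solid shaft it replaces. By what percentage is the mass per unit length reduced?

46.5 %

Equal τ_max and T ⇒ the solid shaft needs d_s³ = d_o³(1−k⁴), so d_s = 56.5·(1−0.778⁴)^(1/3) = 48.53 mm.
Area ratio A_h/A_s = d_o²(1−k²)/d_s² = (1−k²)/(1−k⁴)^(2/3) = 0.5350.
Mass saving = 1 − 0.5350 = 46.5 %.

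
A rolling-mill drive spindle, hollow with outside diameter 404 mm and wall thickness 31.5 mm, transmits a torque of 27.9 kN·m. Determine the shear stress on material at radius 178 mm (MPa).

J = π(d_o⁴ − d_i⁴)/32 = π(0.404⁴ − 0.341⁴)/32 = 1.288×10^-3 m⁴.
Shear stress varies linearly with radius: τ = T·r/J = 27900 × 0.178 / 1.288×10^-3 = 3.856×10^6 Pa.

3.86 MPa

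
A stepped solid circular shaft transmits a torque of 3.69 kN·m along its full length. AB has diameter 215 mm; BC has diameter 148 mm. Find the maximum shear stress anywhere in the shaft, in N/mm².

Under the same torque, τ_max = 16T/(πd³) is largest where d is smallest — segment BC (d = 148 mm).
τ_max = 16·3690/(π·(0.148)³) = 5.797×10^6 Pa.

5.80 N/mm²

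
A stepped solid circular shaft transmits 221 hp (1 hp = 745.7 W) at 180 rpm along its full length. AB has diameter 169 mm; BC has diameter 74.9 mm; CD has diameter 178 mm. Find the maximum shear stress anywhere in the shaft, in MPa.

ω = 2π·180/60 = 18.85 rad/s, so T = P/ω = 221×745.7 / 18.85 = 8743 N·m.
Under the same torque, τ_max = 16T/(πd³) is largest where d is smallest — segment BC (d = 74.9 mm).
τ_max = 16·8743/(π·(0.0749)³) = 1.060×10^8 Pa.

106 MPa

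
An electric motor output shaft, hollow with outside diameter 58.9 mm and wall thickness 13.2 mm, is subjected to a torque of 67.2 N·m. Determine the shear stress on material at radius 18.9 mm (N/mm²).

1.18 N/mm²

J = π(d_o⁴ − d_i⁴)/32 = π(0.0589⁴ − 0.0325⁴)/32 = 1.072×10^-6 m⁴.
Shear stress varies linearly with radius: τ = T·r/J = 67.20 × 0.0189 / 1.072×10^-6 = 1.185×10^6 Pa.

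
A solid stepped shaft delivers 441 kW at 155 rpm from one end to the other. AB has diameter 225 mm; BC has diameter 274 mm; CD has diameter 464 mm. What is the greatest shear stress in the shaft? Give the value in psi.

1760 psi

ω = 2π·155/60 = 16.23 rad/s, so T = P/ω = 441×10³ / 16.23 = 27170 N·m.
Under the same torque, τ_max = 16T/(πd³) is largest where d is smallest — segment AB (d = 225 mm).
τ_max = 16·27170/(π·(0.225)³) = 1.215×10^7 Pa.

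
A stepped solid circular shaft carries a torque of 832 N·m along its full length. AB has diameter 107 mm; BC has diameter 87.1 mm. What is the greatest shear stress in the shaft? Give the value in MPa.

6.41 MPa

Under the same torque, τ_max = 16T/(πd³) is largest where d is smallest — segment BC (d = 87.1 mm).
τ_max = 16·832.0/(π·(0.0871)³) = 6.413×10^6 Pa.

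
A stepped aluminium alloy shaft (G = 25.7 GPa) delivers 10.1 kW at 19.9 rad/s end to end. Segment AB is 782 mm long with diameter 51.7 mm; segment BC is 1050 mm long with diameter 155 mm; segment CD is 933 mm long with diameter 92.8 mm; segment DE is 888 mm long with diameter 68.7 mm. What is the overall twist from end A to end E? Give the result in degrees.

ω = 19.9 rad/s, so T = P/ω = 10.1×10³ / 19.90 = 507.5 N·m.
J_AB = π(0.0517)⁴/32 = 7.01×10^-7 m⁴; J_BC = π(0.155)⁴/32 = 5.67×10^-5 m⁴; J_CD = π(0.0928)⁴/32 = 7.28×10^-6 m⁴; J_DE = π(0.0687)⁴/32 = 2.19×10^-6 m⁴.
θ = (T/G)·Σ L_i/J_i = (507.5/25.7×10⁹)·(0.782/7.01×10^-7 + 1.05/5.67×10^-5 + 0.933/7.28×10^-6 + 0.888/2.19×10^-6) = 0.03293 rad.

1.89°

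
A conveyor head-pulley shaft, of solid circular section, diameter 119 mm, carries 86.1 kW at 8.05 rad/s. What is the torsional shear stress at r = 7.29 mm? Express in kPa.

ω = 8.05 rad/s, so T = P/ω = 86.1×10³ / 8.050 = 10700 N·m.
J = πd⁴/32 = π(0.119)⁴/32 = 1.969×10^-5 m⁴.
Shear stress varies linearly with radius: τ = T·r/J = 10700 × 0.00729 / 1.969×10^-5 = 3.960×10^6 Pa.

3960 kPa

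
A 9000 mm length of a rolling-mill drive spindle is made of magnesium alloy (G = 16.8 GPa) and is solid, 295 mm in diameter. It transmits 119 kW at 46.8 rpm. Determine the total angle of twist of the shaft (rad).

0.0175 rad

ω = 2π·46.8/60 = 4.901 rad/s, so T = P/ω = 119×10³ / 4.901 = 24280 N·m.
J = πd⁴/32 = π(0.295)⁴/32 = 7.435×10^-4 m⁴.
θ = T·L/(G·J) = 24280 × 9.00 / (16.8×10⁹ × 7.435×10^-4) = 0.01750 rad.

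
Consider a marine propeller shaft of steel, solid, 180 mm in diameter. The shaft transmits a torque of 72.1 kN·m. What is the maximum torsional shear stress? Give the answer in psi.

J = πd⁴/32 = π(0.180)⁴/32 = 1.031×10^-4 m⁴.
τ_max = T·r/J = 72100 × 0.0900 / 1.031×10^-4 = 6.296×10^7 Pa.

9130 psi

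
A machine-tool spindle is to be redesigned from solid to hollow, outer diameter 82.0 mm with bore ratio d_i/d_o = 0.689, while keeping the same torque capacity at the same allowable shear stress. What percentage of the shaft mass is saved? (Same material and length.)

37.7 %

Equal τ_max and T ⇒ the solid shaft needs d_s³ = d_o³(1−k⁴), so d_s = 82.0·(1−0.689⁴)^(1/3) = 75.31 mm.
Area ratio A_h/A_s = d_o²(1−k²)/d_s² = (1−k²)/(1−k⁴)^(2/3) = 0.6228.
Mass saving = 1 − 0.6228 = 37.7 %.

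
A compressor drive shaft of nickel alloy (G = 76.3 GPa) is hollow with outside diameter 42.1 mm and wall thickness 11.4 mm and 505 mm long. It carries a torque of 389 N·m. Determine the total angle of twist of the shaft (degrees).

J = π(d_o⁴ − d_i⁴)/32 = π(0.0421⁴ − 0.0193⁴)/32 = 2.948×10^-7 m⁴.
θ = T·L/(G·J) = 389.0 × 0.505 / (76.3×10⁹ × 2.948×10^-7) = 8.734×10^-3 rad.

0.500°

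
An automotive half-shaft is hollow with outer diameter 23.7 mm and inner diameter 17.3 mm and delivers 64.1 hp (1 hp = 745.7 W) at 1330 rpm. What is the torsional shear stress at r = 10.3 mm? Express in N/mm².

ω = 2π·1330/60 = 139.3 rad/s, so T = P/ω = 64.1×745.7 / 139.3 = 343.2 N·m.
J = π(d_o⁴ − d_i⁴)/32 = π(0.0237⁴ − 0.0173⁴)/32 = 2.218×10^-8 m⁴.
Shear stress varies linearly with radius: τ = T·r/J = 343.2 × 0.0103 / 2.218×10^-8 = 1.594×10^8 Pa.

159 N/mm²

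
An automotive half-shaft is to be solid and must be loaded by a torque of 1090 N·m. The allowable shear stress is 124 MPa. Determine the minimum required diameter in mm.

For a solid shaft τ_max = 16T/(πd³), so d = (16T/(π τ_allow))^(1/3) = (16·1090/(π·1.24×10^8))^(1/3) = 0.03551 m.

35.5 mm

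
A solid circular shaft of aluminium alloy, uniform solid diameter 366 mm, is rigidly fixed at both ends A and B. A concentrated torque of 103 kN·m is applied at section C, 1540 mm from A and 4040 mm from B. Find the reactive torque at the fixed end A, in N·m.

With uniform GJ and both ends fixed, compatibility θ_AC = θ_CB gives T_A·a = T_B·b, together with T_A + T_B = T₀.
T_A = T₀·b/(a+b) = 103000·4040/5580 = 74570 N·m; T_B = 28430 N·m.

74600 N·m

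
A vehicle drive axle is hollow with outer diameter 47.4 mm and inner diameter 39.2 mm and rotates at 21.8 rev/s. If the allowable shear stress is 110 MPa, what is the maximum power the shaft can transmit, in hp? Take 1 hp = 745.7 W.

225 hp

J = π(d_o⁴ − d_i⁴)/32 = π(0.0474⁴ − 0.0392⁴)/32 = 2.638×10^-7 m⁴.
T_max = τ_allow·J/r = 1.10×10^8 × 2.638×10^-7 / 0.0237 = 1224 N·m.
ω = 2π·21.8 = 137.0 rad/s, so P_max = T_max·ω = 1.677×10^5 W.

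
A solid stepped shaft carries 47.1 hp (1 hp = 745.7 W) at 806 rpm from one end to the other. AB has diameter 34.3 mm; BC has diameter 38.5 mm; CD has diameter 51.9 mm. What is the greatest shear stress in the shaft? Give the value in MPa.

52.5 MPa

ω = 2π·806/60 = 84.40 rad/s, so T = P/ω = 47.1×745.7 / 84.40 = 416.1 N·m.
Under the same torque, τ_max = 16T/(πd³) is largest where d is smallest — segment AB (d = 34.3 mm).
τ_max = 16·416.1/(π·(0.0343)³) = 5.252×10^7 Pa.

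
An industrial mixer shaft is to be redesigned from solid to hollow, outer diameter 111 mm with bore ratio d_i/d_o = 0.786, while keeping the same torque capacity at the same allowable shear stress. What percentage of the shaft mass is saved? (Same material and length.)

Equal τ_max and T ⇒ the solid shaft needs d_s³ = d_o³(1−k⁴), so d_s = 111·(1−0.786⁴)^(1/3) = 94.56 mm.
Area ratio A_h/A_s = d_o²(1−k²)/d_s² = (1−k²)/(1−k⁴)^(2/3) = 0.5266.
Mass saving = 1 − 0.5266 = 47.3 %.

47.3 %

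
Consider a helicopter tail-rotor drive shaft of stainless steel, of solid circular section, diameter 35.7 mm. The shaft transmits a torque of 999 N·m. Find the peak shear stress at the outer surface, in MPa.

J = πd⁴/32 = π(0.0357)⁴/32 = 1.595×10^-7 m⁴.
τ_max = T·r/J = 999.0 × 0.0179 / 1.595×10^-7 = 1.118×10^8 Pa.

112 MPa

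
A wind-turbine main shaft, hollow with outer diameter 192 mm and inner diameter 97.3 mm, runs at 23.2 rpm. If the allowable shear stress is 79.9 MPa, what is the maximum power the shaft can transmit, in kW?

J = π(d_o⁴ − d_i⁴)/32 = π(0.192⁴ − 0.0973⁴)/32 = 1.246×10^-4 m⁴.
T_max = τ_allow·J/r = 7.99×10^7 × 1.246×10^-4 / 0.0960 = 103700 N·m.
ω = 2π·23.2/60 = 2.429 rad/s, so P_max = T_max·ω = 2.520×10^5 W.

252 kW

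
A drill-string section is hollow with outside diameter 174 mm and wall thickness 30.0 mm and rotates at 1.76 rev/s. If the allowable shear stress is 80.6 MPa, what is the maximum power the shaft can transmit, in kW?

J = π(d_o⁴ − d_i⁴)/32 = π(0.174⁴ − 0.114⁴)/32 = 7.341×10^-5 m⁴.
T_max = τ_allow·J/r = 8.06×10^7 × 7.341×10^-5 / 0.0870 = 68010 N·m.
ω = 2π·1.76 = 11.06 rad/s, so P_max = T_max·ω = 7.521×10^5 W.

752 kW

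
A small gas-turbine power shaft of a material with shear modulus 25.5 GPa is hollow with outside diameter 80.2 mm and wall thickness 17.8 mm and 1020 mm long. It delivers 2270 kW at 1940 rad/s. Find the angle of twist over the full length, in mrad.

12.7 mrad

ω = 1940 rad/s, so T = P/ω = 2270×10³ / 1940 = 1170 N·m.
J = π(d_o⁴ − d_i⁴)/32 = π(0.0802⁴ − 0.0446⁴)/32 = 3.673×10^-6 m⁴.
θ = T·L/(G·J) = 1170 × 1.02 / (25.5×10⁹ × 3.673×10^-6) = 0.01274 rad.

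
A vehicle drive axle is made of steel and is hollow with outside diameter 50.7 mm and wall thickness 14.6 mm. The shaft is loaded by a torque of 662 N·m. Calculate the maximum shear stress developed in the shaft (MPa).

J = π(d_o⁴ − d_i⁴)/32 = π(0.0507⁴ − 0.0215⁴)/32 = 6.277×10^-7 m⁴.
τ_max = T·r/J = 662.0 × 0.0254 / 6.277×10^-7 = 2.674×10^7 Pa.

26.7 MPa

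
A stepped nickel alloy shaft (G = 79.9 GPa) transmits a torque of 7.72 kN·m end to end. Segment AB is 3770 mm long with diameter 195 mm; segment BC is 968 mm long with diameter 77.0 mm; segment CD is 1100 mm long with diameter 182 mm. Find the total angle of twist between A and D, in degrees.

J_AB = π(0.195)⁴/32 = 1.42×10^-4 m⁴; J_BC = π(0.0770)⁴/32 = 3.45×10^-6 m⁴; J_CD = π(0.182)⁴/32 = 1.08×10^-4 m⁴.
θ = (T/G)·Σ L_i/J_i = (7720/79.9×10⁹)·(3.77/1.42×10^-4 + 0.968/3.45×10^-6 + 1.10/1.08×10^-4) = 0.03065 rad.

1.76°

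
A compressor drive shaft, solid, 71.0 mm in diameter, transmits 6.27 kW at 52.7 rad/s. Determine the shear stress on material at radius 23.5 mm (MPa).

ω = 52.7 rad/s, so T = P/ω = 6.27×10³ / 52.70 = 119.0 N·m.
J = πd⁴/32 = π(0.0710)⁴/32 = 2.495×10^-6 m⁴.
Shear stress varies linearly with radius: τ = T·r/J = 119.0 × 0.0235 / 2.495×10^-6 = 1.121×10^6 Pa.

1.12 MPa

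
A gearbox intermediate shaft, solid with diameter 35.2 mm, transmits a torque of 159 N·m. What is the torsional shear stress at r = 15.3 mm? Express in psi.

J = πd⁴/32 = π(0.0352)⁴/32 = 1.507×10^-7 m⁴.
Shear stress varies linearly with radius: τ = T·r/J = 159.0 × 0.0153 / 1.507×10^-7 = 1.614×10^7 Pa.

2340 psi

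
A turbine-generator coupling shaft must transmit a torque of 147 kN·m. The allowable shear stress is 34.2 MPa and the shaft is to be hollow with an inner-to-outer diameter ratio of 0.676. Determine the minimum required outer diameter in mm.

For a hollow shaft with d_i/d_o = 0.676: τ_max = 16T/(π d_o³ (1−k⁴)), so d_o = [16T/(π τ_allow (1−k⁴))]^(1/3) = [16·147000/(π·3.42×10^7·0.7912)]^(1/3) = 0.3025 m.

302 mm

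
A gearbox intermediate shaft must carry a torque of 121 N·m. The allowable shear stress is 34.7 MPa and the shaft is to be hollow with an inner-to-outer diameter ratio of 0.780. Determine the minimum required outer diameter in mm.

For a hollow shaft with d_i/d_o = 0.780: τ_max = 16T/(π d_o³ (1−k⁴)), so d_o = [16T/(π τ_allow (1−k⁴))]^(1/3) = [16·121.0/(π·3.47×10^7·0.6298)]^(1/3) = 0.03044 m.

30.4 mm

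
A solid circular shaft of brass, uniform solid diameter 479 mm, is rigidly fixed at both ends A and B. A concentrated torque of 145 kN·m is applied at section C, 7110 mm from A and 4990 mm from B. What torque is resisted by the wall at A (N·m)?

59800 N·m

With uniform GJ and both ends fixed, compatibility θ_AC = θ_CB gives T_A·a = T_B·b, together with T_A + T_B = T₀.
T_A = T₀·b/(a+b) = 145000·4990/12100 = 59800 N·m; T_B = 85200 N·m.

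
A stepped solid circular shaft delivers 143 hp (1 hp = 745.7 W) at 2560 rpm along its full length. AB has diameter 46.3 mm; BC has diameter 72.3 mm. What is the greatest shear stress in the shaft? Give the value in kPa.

ω = 2π·2560/60 = 268.1 rad/s, so T = P/ω = 143×745.7 / 268.1 = 397.8 N·m.
Under the same torque, τ_max = 16T/(πd³) is largest where d is smallest — segment AB (d = 46.3 mm).
τ_max = 16·397.8/(π·(0.0463)³) = 2.041×10^7 Pa.

20400 kPa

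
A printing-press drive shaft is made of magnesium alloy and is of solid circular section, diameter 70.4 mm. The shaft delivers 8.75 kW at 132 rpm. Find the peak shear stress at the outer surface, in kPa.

9240 kPa

ω = 2π·132/60 = 13.82 rad/s, so T = P/ω = 8.75×10³ / 13.82 = 633.0 N·m.
J = πd⁴/32 = π(0.0704)⁴/32 = 2.412×10^-6 m⁴.
τ_max = T·r/J = 633.0 × 0.0352 / 2.412×10^-6 = 9.240×10^6 Pa.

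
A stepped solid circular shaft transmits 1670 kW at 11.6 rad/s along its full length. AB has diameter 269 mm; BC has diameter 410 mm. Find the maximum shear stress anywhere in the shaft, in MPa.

ω = 11.6 rad/s, so T = P/ω = 1670×10³ / 11.60 = 144000 N·m.
Under the same torque, τ_max = 16T/(πd³) is largest where d is smallest — segment AB (d = 269 mm).
τ_max = 16·144000/(π·(0.269)³) = 3.767×10^7 Pa.

37.7 MPa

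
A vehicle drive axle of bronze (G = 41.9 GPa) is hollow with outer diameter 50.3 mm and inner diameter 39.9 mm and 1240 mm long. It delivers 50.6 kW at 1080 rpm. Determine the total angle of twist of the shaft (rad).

ω = 2π·1080/60 = 113.1 rad/s, so T = P/ω = 50.6×10³ / 113.1 = 447.4 N·m.
J = π(d_o⁴ − d_i⁴)/32 = π(0.0503⁴ − 0.0399⁴)/32 = 3.796×10^-7 m⁴.
θ = T·L/(G·J) = 447.4 × 1.24 / (41.9×10⁹ × 3.796×10^-7) = 0.03488 rad.

0.0349 rad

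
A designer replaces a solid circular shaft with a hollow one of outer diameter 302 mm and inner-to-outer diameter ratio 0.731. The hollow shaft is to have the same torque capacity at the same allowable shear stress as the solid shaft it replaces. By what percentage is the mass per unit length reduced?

41.7 %

Equal τ_max and T ⇒ the solid shaft needs d_s³ = d_o³(1−k⁴), so d_s = 302·(1−0.731⁴)^(1/3) = 270.0 mm.
Area ratio A_h/A_s = d_o²(1−k²)/d_s² = (1−k²)/(1−k⁴)^(2/3) = 0.5826.
Mass saving = 1 − 0.5826 = 41.7 %.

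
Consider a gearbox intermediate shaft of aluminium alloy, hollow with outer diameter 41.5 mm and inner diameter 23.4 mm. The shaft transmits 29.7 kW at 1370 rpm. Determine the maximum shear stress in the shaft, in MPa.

ω = 2π·1370/60 = 143.5 rad/s, so T = P/ω = 29.7×10³ / 143.5 = 207.0 N·m.
J = π(d_o⁴ − d_i⁴)/32 = π(0.0415⁴ − 0.0234⁴)/32 = 2.618×10^-7 m⁴.
τ_max = T·r/J = 207.0 × 0.0208 / 2.618×10^-7 = 1.641×10^7 Pa.

16.4 MPa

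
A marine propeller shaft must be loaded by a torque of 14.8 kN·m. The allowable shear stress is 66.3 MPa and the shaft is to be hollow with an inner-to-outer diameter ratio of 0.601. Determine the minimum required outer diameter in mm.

109 mm

For a hollow shaft with d_i/d_o = 0.601: τ_max = 16T/(π d_o³ (1−k⁴)), so d_o = [16T/(π τ_allow (1−k⁴))]^(1/3) = [16·14800/(π·6.63×10^7·0.8695)]^(1/3) = 0.1093 m.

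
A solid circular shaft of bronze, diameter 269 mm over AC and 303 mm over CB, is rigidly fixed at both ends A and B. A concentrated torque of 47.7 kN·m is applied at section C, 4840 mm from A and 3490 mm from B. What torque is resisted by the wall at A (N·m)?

14800 N·m

Compatibility: T_A·a/J_AC = T_B·b/J_CB with T_A + T_B = T₀.
J_AC = 5.14×10^-4 m⁴, J_CB = 8.28×10^-4 m⁴, so T_A = T₀·(J_AC/a)/((J_AC/a)+(J_CB/b)) = 14760 N·m, T_B = 32940 N·m.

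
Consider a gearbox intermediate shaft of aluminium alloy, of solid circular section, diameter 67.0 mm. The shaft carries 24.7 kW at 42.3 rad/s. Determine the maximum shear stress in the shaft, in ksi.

1.43 ksi

ω = 42.3 rad/s, so T = P/ω = 24.7×10³ / 42.30 = 583.9 N·m.
J = πd⁴/32 = π(0.0670)⁴/32 = 1.978×10^-6 m⁴.
τ_max = T·r/J = 583.9 × 0.0335 / 1.978×10^-6 = 9.888×10^6 Pa.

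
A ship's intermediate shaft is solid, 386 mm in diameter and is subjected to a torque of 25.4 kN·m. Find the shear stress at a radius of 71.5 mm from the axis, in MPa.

0.833 MPa

J = πd⁴/32 = π(0.386)⁴/32 = 2.179×10^-3 m⁴.
Shear stress varies linearly with radius: τ = T·r/J = 25400 × 0.0715 / 2.179×10^-3 = 8.333×10^5 Pa.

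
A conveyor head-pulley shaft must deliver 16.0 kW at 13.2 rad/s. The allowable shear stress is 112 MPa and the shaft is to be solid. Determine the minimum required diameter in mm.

38.1 mm

ω = 13.2 rad/s, so T = P/ω = 16.0×10³ / 13.20 = 1212 N·m.
For a solid shaft τ_max = 16T/(πd³), so d = (16T/(π τ_allow))^(1/3) = (16·1212/(π·1.12×10^8))^(1/3) = 0.03806 m.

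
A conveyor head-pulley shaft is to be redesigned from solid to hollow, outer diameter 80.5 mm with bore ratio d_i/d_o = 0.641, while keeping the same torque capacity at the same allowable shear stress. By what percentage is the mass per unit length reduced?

Equal τ_max and T ⇒ the solid shaft needs d_s³ = d_o³(1−k⁴), so d_s = 80.5·(1−0.641⁴)^(1/3) = 75.69 mm.
Area ratio A_h/A_s = d_o²(1−k²)/d_s² = (1−k²)/(1−k⁴)^(2/3) = 0.6664.
Mass saving = 1 − 0.6664 = 33.4 %.

33.4 %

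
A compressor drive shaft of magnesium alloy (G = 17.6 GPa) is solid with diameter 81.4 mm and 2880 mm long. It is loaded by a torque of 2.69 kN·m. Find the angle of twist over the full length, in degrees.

J = πd⁴/32 = π(0.0814)⁴/32 = 4.310×10^-6 m⁴.
θ = T·L/(G·J) = 2690 × 2.88 / (17.6×10⁹ × 4.310×10^-6) = 0.1021 rad.

5.85°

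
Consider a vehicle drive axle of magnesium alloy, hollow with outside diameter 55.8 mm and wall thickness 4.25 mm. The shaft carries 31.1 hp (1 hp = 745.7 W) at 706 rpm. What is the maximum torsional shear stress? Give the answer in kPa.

ω = 2π·706/60 = 73.93 rad/s, so T = P/ω = 31.1×745.7 / 73.93 = 313.7 N·m.
J = π(d_o⁴ − d_i⁴)/32 = π(0.0558⁴ − 0.0473⁴)/32 = 4.604×10^-7 m⁴.
τ_max = T·r/J = 313.7 × 0.0279 / 4.604×10^-7 = 1.901×10^7 Pa.

19000 kPa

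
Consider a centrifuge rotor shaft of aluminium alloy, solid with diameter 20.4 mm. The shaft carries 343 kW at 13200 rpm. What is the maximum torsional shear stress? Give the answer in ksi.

ω = 2π·13200/60 = 1382 rad/s, so T = P/ω = 343×10³ / 1382 = 248.1 N·m.
J = πd⁴/32 = π(0.0204)⁴/32 = 1.700×10^-8 m⁴.
τ_max = T·r/J = 248.1 × 0.0102 / 1.700×10^-8 = 1.489×10^8 Pa.

21.6 ksi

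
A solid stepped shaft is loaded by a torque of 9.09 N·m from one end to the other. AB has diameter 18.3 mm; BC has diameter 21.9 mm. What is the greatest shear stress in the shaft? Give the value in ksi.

Under the same torque, τ_max = 16T/(πd³) is largest where d is smallest — segment AB (d = 18.3 mm).
τ_max = 16·9.090/(π·(0.0183)³) = 7.554×10^6 Pa.

1.10 ksi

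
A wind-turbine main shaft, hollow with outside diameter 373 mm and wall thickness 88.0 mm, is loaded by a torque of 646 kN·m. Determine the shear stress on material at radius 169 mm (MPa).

J = π(d_o⁴ − d_i⁴)/32 = π(0.373⁴ − 0.197⁴)/32 = 1.752×10^-3 m⁴.
Shear stress varies linearly with radius: τ = T·r/J = 646000 × 0.169 / 1.752×10^-3 = 6.230×10^7 Pa.

62.3 MPa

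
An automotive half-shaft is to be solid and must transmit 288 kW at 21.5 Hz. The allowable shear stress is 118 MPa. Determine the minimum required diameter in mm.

ω = 2π·21.5 = 135.1 rad/s, so T = P/ω = 288×10³ / 135.1 = 2132 N·m.
For a solid shaft τ_max = 16T/(πd³), so d = (16T/(π τ_allow))^(1/3) = (16·2132/(π·1.18×10^8))^(1/3) = 0.04515 m.

45.1 mm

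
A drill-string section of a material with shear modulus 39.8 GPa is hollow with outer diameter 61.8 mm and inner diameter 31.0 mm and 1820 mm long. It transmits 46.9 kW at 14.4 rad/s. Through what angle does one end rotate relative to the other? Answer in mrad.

111 mrad

ω = 14.4 rad/s, so T = P/ω = 46.9×10³ / 14.40 = 3257 N·m.
J = π(d_o⁴ − d_i⁴)/32 = π(0.0618⁴ − 0.0310⁴)/32 = 1.341×10^-6 m⁴.
θ = T·L/(G·J) = 3257 × 1.82 / (39.8×10⁹ × 1.341×10^-6) = 0.1110 rad.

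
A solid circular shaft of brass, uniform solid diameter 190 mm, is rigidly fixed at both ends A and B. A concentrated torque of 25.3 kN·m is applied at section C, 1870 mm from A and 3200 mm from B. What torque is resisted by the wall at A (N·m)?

16000 N·m

With uniform GJ and both ends fixed, compatibility θ_AC = θ_CB gives T_A·a = T_B·b, together with T_A + T_B = T₀.
T_A = T₀·b/(a+b) = 25300·3200/5070 = 15970 N·m; T_B = 9332 N·m.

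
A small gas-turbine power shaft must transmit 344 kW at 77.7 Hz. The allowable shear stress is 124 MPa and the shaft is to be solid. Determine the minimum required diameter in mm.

30.7 mm

ω = 2π·77.7 = 488.2 rad/s, so T = P/ω = 344×10³ / 488.2 = 704.6 N·m.
For a solid shaft τ_max = 16T/(πd³), so d = (16T/(π τ_allow))^(1/3) = (16·704.6/(π·1.24×10^8))^(1/3) = 0.03070 m.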